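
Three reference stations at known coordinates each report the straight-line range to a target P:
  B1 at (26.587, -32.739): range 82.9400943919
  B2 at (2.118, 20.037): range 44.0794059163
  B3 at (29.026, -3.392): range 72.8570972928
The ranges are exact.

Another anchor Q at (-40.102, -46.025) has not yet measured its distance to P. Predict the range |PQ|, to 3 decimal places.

60.512

eq1: (x − 26.587)² + (y + 32.739)² = 82.9400943919²
eq2: (x − 2.118)² + (y − 20.037)² = 44.0794059163²
eq3: (x − 29.026)² + (y + 3.392)² = 72.8570972928²
eq3−eq1, eq3−eq2 (x²,y² cancel):
  -4.878·x − 58.694·y = -646.206282
  -53.816·x + 46.858·y = 2917.115553
det = -4.878·46.858 − -58.694·-53.816 = -3387.249628
x = (-646.206282·46.858 − -58.694·2917.115553) / -3387.249628 = -41.608166
y = (-4.878·2917.115553 − -646.206282·-53.816) / -3387.249628 = 14.467764
|P − Q| = √((-41.608166 − -40.102)² + (14.467764 − -46.025)²) = 60.511511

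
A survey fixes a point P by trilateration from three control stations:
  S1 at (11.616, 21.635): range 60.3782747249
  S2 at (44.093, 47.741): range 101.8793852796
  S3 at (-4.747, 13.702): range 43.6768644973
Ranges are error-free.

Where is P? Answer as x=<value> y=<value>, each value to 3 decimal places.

x=-30.723 y=-21.411

eq1: (x − 11.616)² + (y − 21.635)² = 60.3782747249²
eq2: (x − 44.093)² + (y − 47.741)² = 101.8793852796²
eq3: (x + 4.747)² + (y − 13.702)² = 43.6768644973²
eq3−eq2, eq3−eq1 (x²,y² cancel):
  97.680·x + 68.078·y = -4458.623736
  32.726·x + 15.866·y = -1345.141698
det = 97.680·15.866 − 68.078·32.726 = -678.129748
x = (-4458.623736·15.866 − 68.078·-1345.141698) / -678.129748 = -30.722782
y = (97.680·-1345.141698 − -4458.623736·32.726) / -678.129748 = -21.411064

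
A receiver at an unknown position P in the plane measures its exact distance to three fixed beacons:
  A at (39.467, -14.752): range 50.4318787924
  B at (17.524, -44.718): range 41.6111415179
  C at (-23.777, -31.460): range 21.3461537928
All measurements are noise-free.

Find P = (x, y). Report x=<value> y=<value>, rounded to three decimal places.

eq1: (x − 39.467)² + (y + 14.752)² = 50.4318787924²
eq2: (x − 17.524)² + (y + 44.718)² = 41.6111415179²
eq3: (x + 23.777)² + (y + 31.460)² = 21.3461537928²
eq3−eq1, eq3−eq2 (x²,y² cancel):
  126.488·x + 33.416·y = -1867.527853
  82.602·x − 26.516·y = -524.116046
det = 126.488·-26.516 − 33.416·82.602 = -6114.184240
x = (-1867.527853·-26.516 − 33.416·-524.116046) / -6114.184240 = -10.963561
y = (126.488·-524.116046 − -1867.527853·82.602) / -6114.184240 = -14.387389

x=-10.964 y=-14.387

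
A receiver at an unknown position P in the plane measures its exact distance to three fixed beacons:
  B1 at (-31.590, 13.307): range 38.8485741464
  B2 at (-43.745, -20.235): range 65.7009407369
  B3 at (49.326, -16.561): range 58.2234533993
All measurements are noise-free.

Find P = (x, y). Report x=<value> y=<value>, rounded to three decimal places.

x=6.154 y=22.505

eq1: (x + 31.590)² + (y − 13.307)² = 38.8485741464²
eq2: (x + 43.745)² + (y + 20.235)² = 65.7009407369²
eq3: (x − 49.326)² + (y + 16.561)² = 58.2234533993²
eq2−eq3, eq2−eq1 (x²,y² cancel):
  186.142·x + 7.348·y = 1310.883835
  24.310·x + 67.084·y = 1659.325999
det = 186.142·67.084 − 7.348·24.310 = 12308.520048
x = (1310.883835·67.084 − 7.348·1659.325999) / 12308.520048 = 6.153998
y = (186.142·1659.325999 − 1310.883835·24.310) / 12308.520048 = 22.504954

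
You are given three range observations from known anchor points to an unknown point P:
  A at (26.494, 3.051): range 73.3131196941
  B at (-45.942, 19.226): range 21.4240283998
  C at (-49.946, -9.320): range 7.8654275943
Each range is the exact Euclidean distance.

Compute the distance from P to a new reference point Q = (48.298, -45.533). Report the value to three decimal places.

eq1: (x − 26.494)² + (y − 3.051)² = 73.3131196941²
eq2: (x + 45.942)² + (y − 19.226)² = 21.4240283998²
eq3: (x + 49.946)² + (y + 9.320)² = 7.8654275943²
eq2−eq1, eq2−eq3 (x²,y² cancel):
  144.872·x − 32.350·y = -6684.890329
  -8.008·x − 57.092·y = 498.282918
det = 144.872·-57.092 − -32.350·-8.008 = -8530.091024
x = (-6684.890329·-57.092 − -32.350·498.282918) / -8530.091024 = -46.631766
y = (144.872·498.282918 − -6684.890329·-8.008) / -8530.091024 = -2.186922
|P − Q| = √((-46.631766 − 48.298)² + (-2.186922 − -45.533)²) = 104.357765

104.358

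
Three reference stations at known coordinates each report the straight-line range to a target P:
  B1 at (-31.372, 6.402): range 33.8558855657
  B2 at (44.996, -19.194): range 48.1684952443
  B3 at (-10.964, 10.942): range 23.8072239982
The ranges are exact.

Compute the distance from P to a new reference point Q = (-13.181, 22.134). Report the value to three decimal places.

35.109

eq1: (x + 31.372)² + (y − 6.402)² = 33.8558855657²
eq2: (x − 44.996)² + (y + 19.194)² = 48.1684952443²
eq3: (x + 10.964)² + (y − 10.942)² = 23.8072239982²
eq2−eq3, eq2−eq1 (x²,y² cancel):
  -111.920·x + 60.272·y = -399.692972
  -152.736·x + 51.192·y = -193.878717
det = -111.920·51.192 − 60.272·-152.736 = 3476.295552
x = (-399.692972·51.192 − 60.272·-193.878717) / 3476.295552 = -2.524418
y = (-111.920·-193.878717 − -399.692972·-152.736) / 3476.295552 = -11.319118
|P − Q| = √((-2.524418 − -13.181)² + (-11.319118 − 22.134)²) = 35.109455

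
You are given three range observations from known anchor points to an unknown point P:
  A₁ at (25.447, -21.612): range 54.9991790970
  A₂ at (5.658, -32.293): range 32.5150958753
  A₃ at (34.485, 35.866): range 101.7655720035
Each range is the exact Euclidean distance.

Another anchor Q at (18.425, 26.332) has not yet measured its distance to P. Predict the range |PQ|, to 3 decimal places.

eq1: (x − 25.447)² + (y + 21.612)² = 54.9991790970²
eq2: (x − 5.658)² + (y + 32.293)² = 32.5150958753²
eq3: (x − 34.485)² + (y − 35.866)² = 101.7655720035²
eq2−eq1, eq2−eq3 (x²,y² cancel):
  39.578·x + 21.362·y = -1927.900702
  57.654·x + 136.318·y = -7898.265817
det = 39.578·136.318 − 21.362·57.654 = 4163.589056
x = (-1927.900702·136.318 − 21.362·-7898.265817) / 4163.589056 = -22.597046
y = (39.578·-7898.265817 − -1927.900702·57.654) / 4163.589056 = -48.382867
|P − Q| = √((-22.597046 − 18.425)² + (-48.382867 − 26.332)²) = 85.235671

85.236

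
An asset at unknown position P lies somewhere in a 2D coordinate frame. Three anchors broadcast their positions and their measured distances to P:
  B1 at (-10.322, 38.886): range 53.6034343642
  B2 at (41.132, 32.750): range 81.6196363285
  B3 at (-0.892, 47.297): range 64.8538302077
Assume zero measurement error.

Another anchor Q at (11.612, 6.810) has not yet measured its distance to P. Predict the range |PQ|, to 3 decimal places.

43.061

eq1: (x + 10.322)² + (y − 38.886)² = 53.6034343642²
eq2: (x − 41.132)² + (y − 32.750)² = 81.6196363285²
eq3: (x + 0.892)² + (y − 47.297)² = 64.8538302077²
eq3−eq2, eq3−eq1 (x²,y² cancel):
  84.048·x − 29.094·y = -1929.143691
  -18.860·x − 16.822·y = 713.553924
det = 84.048·-16.822 − -29.094·-18.860 = -1962.568296
x = (-1929.143691·-16.822 − -29.094·713.553924) / -1962.568296 = -27.113550
y = (84.048·713.553924 − -1929.143691·-18.860) / -1962.568296 = -12.019521
|P − Q| = √((-27.113550 − 11.612)² + (-12.019521 − 6.810)²) = 43.060644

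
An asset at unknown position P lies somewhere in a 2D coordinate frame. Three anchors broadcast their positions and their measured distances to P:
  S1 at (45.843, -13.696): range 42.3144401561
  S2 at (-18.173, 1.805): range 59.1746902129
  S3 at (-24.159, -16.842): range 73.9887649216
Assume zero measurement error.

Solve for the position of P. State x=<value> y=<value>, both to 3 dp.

eq1: (x − 45.843)² + (y + 13.696)² = 42.3144401561²
eq2: (x + 18.173)² + (y − 1.805)² = 59.1746902129²
eq3: (x + 24.159)² + (y + 16.842)² = 73.9887649216²
eq1−eq2, eq1−eq3 (x²,y² cancel):
  -128.032·x + 31.002·y = -3666.777227
  -140.004·x − 6.292·y = -5105.676309
det = -128.032·-6.292 − 31.002·-140.004 = 5145.981352
x = (-3666.777227·-6.292 − 31.002·-5105.676309) / 5145.981352 = 35.242557
y = (-128.032·-5105.676309 − -3666.777227·-140.004) / 5145.981352 = 27.269137

x=35.243 y=27.269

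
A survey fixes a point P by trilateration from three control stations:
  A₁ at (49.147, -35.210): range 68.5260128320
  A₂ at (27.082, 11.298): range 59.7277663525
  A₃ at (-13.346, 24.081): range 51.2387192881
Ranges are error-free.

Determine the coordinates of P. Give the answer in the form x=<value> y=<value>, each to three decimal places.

x=-18.868 y=-26.859

eq1: (x − 49.147)² + (y + 35.210)² = 68.5260128320²
eq2: (x − 27.082)² + (y − 11.298)² = 59.7277663525²
eq3: (x + 13.346)² + (y − 24.081)² = 51.2387192881²
eq3−eq1, eq3−eq2 (x²,y² cancel):
  124.986·x − 118.582·y = 826.753352
  80.856·x − 25.566·y = -838.930468
det = 124.986·-25.566 − -118.582·80.856 = 6392.674116
x = (826.753352·-25.566 − -118.582·-838.930468) / 6392.674116 = -18.868290
y = (124.986·-838.930468 − 826.753352·80.856) / 6392.674116 = -26.859266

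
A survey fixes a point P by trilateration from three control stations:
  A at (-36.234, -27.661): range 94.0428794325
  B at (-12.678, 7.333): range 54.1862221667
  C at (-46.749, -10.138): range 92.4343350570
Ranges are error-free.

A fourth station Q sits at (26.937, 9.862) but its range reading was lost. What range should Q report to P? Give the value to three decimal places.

eq1: (x + 36.234)² + (y + 27.661)² = 94.0428794325²
eq2: (x + 12.678)² + (y − 7.333)² = 54.1862221667²
eq3: (x + 46.749)² + (y + 10.138)² = 92.4343350570²
eq2−eq1, eq2−eq3 (x²,y² cancel):
  -47.112·x − 69.988·y = -4044.387395
  -68.142·x − 34.942·y = -3534.216153
det = -47.112·-34.942 − -69.988·-68.142 = -3122.934792
x = (-4044.387395·-34.942 − -69.988·-3534.216153) / -3122.934792 = 33.953234
y = (-47.112·-3534.216153 − -4044.387395·-68.142) / -3122.934792 = 34.931454
|P − Q| = √((33.953234 − 26.937)² + (34.931454 − 9.862)²) = 26.032769

26.033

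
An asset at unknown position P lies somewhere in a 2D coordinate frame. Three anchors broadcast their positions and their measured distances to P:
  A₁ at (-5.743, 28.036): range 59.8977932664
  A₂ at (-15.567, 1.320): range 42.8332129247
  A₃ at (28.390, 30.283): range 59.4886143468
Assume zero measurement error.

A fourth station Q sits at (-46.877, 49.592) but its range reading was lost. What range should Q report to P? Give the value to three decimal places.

eq1: (x + 5.743)² + (y − 28.036)² = 59.8977932664²
eq2: (x + 15.567)² + (y − 1.320)² = 42.8332129247²
eq3: (x − 28.390)² + (y − 30.283)² = 59.4886143468²
eq1−eq2, eq1−eq3 (x²,y² cancel):
  -19.648·x − 53.432·y = 1178.136053
  68.266·x + 4.494·y = 952.903245
det = -19.648·4.494 − -53.432·68.266 = 3559.290800
x = (1178.136053·4.494 − -53.432·952.903245) / 3559.290800 = 15.792491
y = (-19.648·952.903245 − 1178.136053·68.266) / 3559.290800 = -27.856470
|P − Q| = √((15.792491 − -46.877)² + (-27.856470 − 49.592)²) = 99.627962

99.628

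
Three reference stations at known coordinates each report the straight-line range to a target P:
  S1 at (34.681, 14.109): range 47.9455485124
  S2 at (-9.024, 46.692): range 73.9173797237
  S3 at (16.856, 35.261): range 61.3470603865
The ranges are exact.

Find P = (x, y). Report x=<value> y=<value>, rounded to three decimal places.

x=7.464 y=-25.363

eq1: (x − 34.681)² + (y − 14.109)² = 47.9455485124²
eq2: (x + 9.024)² + (y − 46.692)² = 73.9173797237²
eq3: (x − 16.856)² + (y − 35.261)² = 61.3470603865²
eq1−eq2, eq1−eq3 (x²,y² cancel):
  -87.410·x + 65.166·y = -2305.263605
  -35.650·x + 42.304·y = -1339.058981
det = -87.410·42.304 − 65.166·-35.650 = -1374.624740
x = (-2305.263605·42.304 − 65.166·-1339.058981) / -1374.624740 = 7.464404
y = (-87.410·-1339.058981 − -2305.263605·-35.650) / -1374.624740 = -25.362921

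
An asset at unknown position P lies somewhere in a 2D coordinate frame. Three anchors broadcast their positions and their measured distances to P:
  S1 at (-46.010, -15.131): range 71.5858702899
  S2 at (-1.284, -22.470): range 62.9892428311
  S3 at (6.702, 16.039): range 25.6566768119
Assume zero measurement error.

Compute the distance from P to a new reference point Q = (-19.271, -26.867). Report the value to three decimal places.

eq1: (x + 46.010)² + (y + 15.131)² = 71.5858702899²
eq2: (x + 1.284)² + (y + 22.470)² = 62.9892428311²
eq3: (x − 6.702)² + (y − 16.039)² = 25.6566768119²
eq1−eq2, eq1−eq3 (x²,y² cancel):
  89.452·x − 14.678·y = -682.425592
  105.424·x + 62.340·y = 2422.570824
det = 89.452·62.340 − -14.678·105.424 = 7123.851152
x = (-682.425592·62.340 − -14.678·2422.570824) / 7123.851152 = -0.980357
y = (89.452·2422.570824 − -682.425592·105.424) / 7123.851152 = 40.518511
|P − Q| = √((-0.980357 − -19.271)² + (40.518511 − -26.867)²) = 69.823740

69.824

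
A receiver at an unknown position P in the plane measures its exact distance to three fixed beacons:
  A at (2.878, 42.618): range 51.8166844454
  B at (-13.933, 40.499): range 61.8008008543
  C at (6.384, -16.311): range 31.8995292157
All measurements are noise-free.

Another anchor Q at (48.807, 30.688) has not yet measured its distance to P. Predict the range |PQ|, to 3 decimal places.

eq1: (x − 2.878)² + (y − 42.618)² = 51.8166844454²
eq2: (x + 13.933)² + (y − 40.499)² = 61.8008008543²
eq3: (x − 6.384)² + (y + 16.311)² = 31.8995292157²
eq2−eq1, eq2−eq3 (x²,y² cancel):
  33.622·x + 4.238·y = 1124.649517
  40.634·x − 113.620·y = 1274.265709
det = 33.622·-113.620 − 4.238·40.634 = -3992.338532
x = (1124.649517·-113.620 − 4.238·1274.265709) / -3992.338532 = 33.359650
y = (33.622·1274.265709 − 1124.649517·40.634) / -3992.338532 = 0.715282
|P − Q| = √((33.359650 − 48.807)² + (0.715282 − 30.688)²) = 33.719200

33.719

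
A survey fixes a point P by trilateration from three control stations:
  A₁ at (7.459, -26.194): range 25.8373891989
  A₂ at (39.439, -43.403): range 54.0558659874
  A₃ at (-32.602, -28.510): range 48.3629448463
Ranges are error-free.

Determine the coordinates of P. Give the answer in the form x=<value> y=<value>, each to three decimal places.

x=6.729 y=-0.367

eq1: (x − 7.459)² + (y + 26.194)² = 25.8373891989²
eq2: (x − 39.439)² + (y + 43.403)² = 54.0558659874²
eq3: (x + 32.602)² + (y + 28.510)² = 48.3629448463²
eq1−eq2, eq1−eq3 (x²,y² cancel):
  63.960·x − 34.418·y = 443.026846
  -80.122·x − 4.632·y = -537.455567
det = 63.960·-4.632 − -34.418·-80.122 = -3053.901716
x = (443.026846·-4.632 − -34.418·-537.455567) / -3053.901716 = 6.729177
y = (63.960·-537.455567 − 443.026846·-80.122) / -3053.901716 = -0.366920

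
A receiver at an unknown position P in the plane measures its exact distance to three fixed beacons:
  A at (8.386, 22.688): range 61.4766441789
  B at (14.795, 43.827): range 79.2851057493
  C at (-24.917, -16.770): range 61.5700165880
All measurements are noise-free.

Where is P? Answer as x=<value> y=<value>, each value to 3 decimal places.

x=34.482 y=-32.975

eq1: (x − 8.386)² + (y − 22.688)² = 61.4766441789²
eq2: (x − 14.795)² + (y − 43.827)² = 79.2851057493²
eq3: (x + 24.917)² + (y + 16.770)² = 61.5700165880²
eq2−eq3, eq2−eq1 (x²,y² cancel):
  -79.424·x − 121.194·y = 1257.652886
  -12.818·x − 42.278·y = 952.122600
det = -79.424·-42.278 − -121.194·-12.818 = 1804.423180
x = (1257.652886·-42.278 − -121.194·952.122600) / 1804.423180 = 34.482209
y = (-79.424·952.122600 − 1257.652886·-12.818) / 1804.423180 = -32.974965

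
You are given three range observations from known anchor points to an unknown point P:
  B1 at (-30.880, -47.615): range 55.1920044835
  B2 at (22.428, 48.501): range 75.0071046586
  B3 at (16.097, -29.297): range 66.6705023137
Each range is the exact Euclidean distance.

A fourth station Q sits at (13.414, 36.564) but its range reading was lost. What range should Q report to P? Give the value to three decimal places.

eq1: (x + 30.880)² + (y + 47.615)² = 55.1920044835²
eq2: (x − 22.428)² + (y − 48.501)² = 75.0071046586²
eq3: (x − 16.097)² + (y + 29.297)² = 66.6705023137²
eq2−eq3, eq2−eq1 (x²,y² cancel):
  -12.662·x − 155.596·y = -556.824697
  -106.616·x − 192.232·y = 2945.308830
det = -12.662·-192.232 − -155.596·-106.616 = -14154.981552
x = (-556.824697·-192.232 − -155.596·2945.308830) / -14154.981552 = -39.937728
y = (-12.662·2945.308830 − -556.824697·-106.616) / -14154.981552 = 6.828686
|P − Q| = √((-39.937728 − 13.414)² + (6.828686 − 36.564)²) = 61.078603

61.079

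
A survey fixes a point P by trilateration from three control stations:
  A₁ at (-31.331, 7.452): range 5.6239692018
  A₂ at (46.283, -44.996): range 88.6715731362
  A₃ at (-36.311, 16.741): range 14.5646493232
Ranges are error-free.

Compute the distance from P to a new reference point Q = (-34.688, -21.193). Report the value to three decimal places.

eq1: (x + 31.331)² + (y − 7.452)² = 5.6239692018²
eq2: (x − 46.283)² + (y + 44.996)² = 88.6715731362²
eq3: (x + 36.311)² + (y − 16.741)² = 14.5646493232²
eq3−eq1, eq3−eq2 (x²,y² cancel):
  9.960·x − 18.578·y = -381.085957
  165.188·x − 123.474·y = -5082.512570
det = 9.960·-123.474 − -18.578·165.188 = 1839.061624
x = (-381.085957·-123.474 − -18.578·-5082.512570) / 1839.061624 = -25.757000
y = (9.960·-5082.512570 − -381.085957·165.188) / 1839.061624 = 6.703963
|P − Q| = √((-25.757000 − -34.688)² + (6.703963 − -21.193)²) = 29.291694

29.292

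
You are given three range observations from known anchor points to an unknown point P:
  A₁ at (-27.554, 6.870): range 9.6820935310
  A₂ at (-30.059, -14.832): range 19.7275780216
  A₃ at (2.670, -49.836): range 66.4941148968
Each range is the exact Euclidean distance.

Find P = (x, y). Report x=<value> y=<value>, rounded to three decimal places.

x=-36.716 y=3.739

eq1: (x + 27.554)² + (y − 6.870)² = 9.6820935310²
eq2: (x + 30.059)² + (y + 14.832)² = 19.7275780216²
eq3: (x − 2.670)² + (y + 49.836)² = 66.4941148968²
eq2−eq3, eq2−eq1 (x²,y² cancel):
  65.458·x − 70.008·y = -2665.065890
  5.010·x + 43.404·y = -21.677490
det = 65.458·43.404 − -70.008·5.010 = 3191.879112
x = (-2665.065890·43.404 − -70.008·-21.677490) / 3191.879112 = -36.715713
y = (65.458·-21.677490 − -2665.065890·5.010) / 3191.879112 = 3.738555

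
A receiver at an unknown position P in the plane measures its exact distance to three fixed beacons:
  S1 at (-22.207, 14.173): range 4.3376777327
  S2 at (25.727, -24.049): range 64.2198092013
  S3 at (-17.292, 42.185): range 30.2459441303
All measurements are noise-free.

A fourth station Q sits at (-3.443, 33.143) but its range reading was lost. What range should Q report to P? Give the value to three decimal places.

30.354

eq1: (x + 22.207)² + (y − 14.173)² = 4.3376777327²
eq2: (x − 25.727)² + (y + 24.049)² = 64.2198092013²
eq3: (x + 17.292)² + (y − 42.185)² = 30.2459441303²
eq1−eq2, eq1−eq3 (x²,y² cancel):
  95.868·x − 76.444·y = -3559.160294
  9.830·x + 56.024·y = 488.561023
det = 95.868·56.024 − -76.444·9.830 = 6122.353352
x = (-3559.160294·56.024 − -76.444·488.561023) / 6122.353352 = -26.468717
y = (95.868·488.561023 − -3559.160294·9.830) / 6122.353352 = 13.364781
|P − Q| = √((-26.468717 − -3.443)² + (13.364781 − 33.143)²) = 30.353938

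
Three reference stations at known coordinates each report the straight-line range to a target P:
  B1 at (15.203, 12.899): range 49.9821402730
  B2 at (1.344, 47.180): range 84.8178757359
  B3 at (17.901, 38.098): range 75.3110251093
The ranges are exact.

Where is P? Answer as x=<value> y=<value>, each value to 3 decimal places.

x=11.924 y=-36.975

eq1: (x − 15.203)² + (y − 12.899)² = 49.9821402730²
eq2: (x − 1.344)² + (y − 47.180)² = 84.8178757359²
eq3: (x − 17.901)² + (y − 38.098)² = 75.3110251093²
eq2−eq3, eq2−eq1 (x²,y² cancel):
  33.114·x − 18.164·y = 1066.466210
  27.718·x − 68.562·y = 2865.614372
det = 33.114·-68.562 − -18.164·27.718 = -1766.892316
x = (1066.466210·-68.562 − -18.164·2865.614372) / -1766.892316 = 11.923781
y = (33.114·2865.614372 − 1066.466210·27.718) / -1766.892316 = -36.975453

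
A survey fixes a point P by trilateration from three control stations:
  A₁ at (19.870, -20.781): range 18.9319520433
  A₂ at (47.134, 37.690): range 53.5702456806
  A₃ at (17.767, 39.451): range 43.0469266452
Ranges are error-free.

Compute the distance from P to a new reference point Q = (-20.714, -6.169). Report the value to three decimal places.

33.468

eq1: (x − 19.870)² + (y + 20.781)² = 18.9319520433²
eq2: (x − 47.134)² + (y − 37.690)² = 53.5702456806²
eq3: (x − 17.767)² + (y − 39.451)² = 43.0469266452²
eq2−eq3, eq2−eq1 (x²,y² cancel):
  -58.734·x + 3.522·y = -753.369037
  -54.528·x − 116.942·y = -304.130781
det = -58.734·-116.942 − 3.522·-54.528 = 7060.519044
x = (-753.369037·-116.942 − 3.522·-304.130781) / 7060.519044 = 12.629614
y = (-58.734·-304.130781 − -753.369037·-54.528) / 7060.519044 = -3.288270
|P − Q| = √((12.629614 − -20.714)² + (-3.288270 − -6.169)²) = 33.467823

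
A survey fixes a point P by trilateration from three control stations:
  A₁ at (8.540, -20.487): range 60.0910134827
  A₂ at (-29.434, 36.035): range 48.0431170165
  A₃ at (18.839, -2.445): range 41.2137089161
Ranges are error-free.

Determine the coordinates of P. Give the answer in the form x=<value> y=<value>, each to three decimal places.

eq1: (x − 8.540)² + (y + 20.487)² = 60.0910134827²
eq2: (x + 29.434)² + (y − 36.035)² = 48.0431170165²
eq3: (x − 18.839)² + (y + 2.445)² = 41.2137089161²
eq2−eq1, eq2−eq3 (x²,y² cancel):
  75.948·x − 113.044·y = -2975.021621
  96.546·x − 76.960·y = -1194.424345
det = 75.948·-76.960 − -113.044·96.546 = 5068.987944
x = (-2975.021621·-76.960 − -113.044·-1194.424345) / 5068.987944 = 18.531344
y = (75.948·-1194.424345 − -2975.021621·96.546) / 5068.987944 = 38.767561

x=18.531 y=38.768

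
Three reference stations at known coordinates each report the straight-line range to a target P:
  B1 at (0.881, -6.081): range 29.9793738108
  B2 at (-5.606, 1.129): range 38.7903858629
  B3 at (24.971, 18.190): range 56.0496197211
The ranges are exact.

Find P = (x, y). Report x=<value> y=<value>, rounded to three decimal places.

eq1: (x − 0.881)² + (y + 6.081)² = 29.9793738108²
eq2: (x + 5.606)² + (y − 1.129)² = 38.7903858629²
eq3: (x − 24.971)² + (y − 18.190)² = 56.0496197211²
eq1−eq3, eq1−eq2 (x²,y² cancel):
  48.180·x + 48.542·y = -1326.124798
  -12.974·x + 14.420·y = -610.984026
det = 48.180·14.420 − 48.542·-12.974 = 1324.539508
x = (-1326.124798·14.420 − 48.542·-610.984026) / 1324.539508 = 7.954211
y = (48.180·-610.984026 − -1326.124798·-12.974) / 1324.539508 = -35.214015

x=7.954 y=-35.214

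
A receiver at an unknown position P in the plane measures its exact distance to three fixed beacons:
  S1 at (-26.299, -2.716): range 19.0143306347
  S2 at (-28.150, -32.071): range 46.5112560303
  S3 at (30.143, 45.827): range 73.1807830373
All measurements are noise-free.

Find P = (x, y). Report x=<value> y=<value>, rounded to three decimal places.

eq1: (x + 26.299)² + (y + 2.716)² = 19.0143306347²
eq2: (x + 28.150)² + (y + 32.071)² = 46.5112560303²
eq3: (x − 30.143)² + (y − 45.827)² = 73.1807830373²
eq3−eq1, eq3−eq2 (x²,y² cancel):
  -112.884·x − 97.086·y = 2684.181915
  -116.586·x − 155.796·y = 2004.387231
det = -112.884·-155.796 − -97.086·-116.586 = 6268.007268
x = (2684.181915·-155.796 − -97.086·2004.387231) / 6268.007268 = -35.671124
y = (-112.884·2004.387231 − 2684.181915·-116.586) / 6268.007268 = 13.828124

x=-35.671 y=13.828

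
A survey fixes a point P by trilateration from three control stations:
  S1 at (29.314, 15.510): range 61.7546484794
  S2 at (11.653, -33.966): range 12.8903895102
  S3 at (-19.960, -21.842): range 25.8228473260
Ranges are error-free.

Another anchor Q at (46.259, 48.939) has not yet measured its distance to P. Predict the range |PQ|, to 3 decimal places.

eq1: (x − 29.314)² + (y − 15.510)² = 61.7546484794²
eq2: (x − 11.653)² + (y + 33.966)² = 12.8903895102²
eq3: (x + 19.960)² + (y + 21.842)² = 25.8228473260²
eq3−eq1, eq3−eq2 (x²,y² cancel):
  98.548·x + 74.704·y = -2922.421033
  63.226·x − 24.248·y = 914.664303
det = 98.548·-24.248 − 74.704·63.226 = -7112.827008
x = (-2922.421033·-24.248 − 74.704·914.664303) / -7112.827008 = -0.356227
y = (98.548·914.664303 − -2922.421033·63.226) / -7112.827008 = -38.650080
|P − Q| = √((-0.356227 − 46.259)² + (-38.650080 − 48.939)²) = 99.221098

99.221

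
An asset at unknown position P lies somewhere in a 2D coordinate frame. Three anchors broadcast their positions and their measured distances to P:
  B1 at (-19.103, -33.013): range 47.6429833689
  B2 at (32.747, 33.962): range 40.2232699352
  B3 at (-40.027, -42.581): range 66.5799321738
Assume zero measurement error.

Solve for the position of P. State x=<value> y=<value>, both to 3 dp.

eq1: (x + 19.103)² + (y + 33.013)² = 47.6429833689²
eq2: (x − 32.747)² + (y − 33.962)² = 40.2232699352²
eq3: (x + 40.027)² + (y + 42.581)² = 66.5799321738²
eq2−eq1, eq2−eq3 (x²,y² cancel):
  -103.700·x − 133.950·y = -1422.943095
  -145.548·x − 153.086·y = -1625.457087
det = -103.700·-153.086 − -133.950·-145.548 = -3621.136400
x = (-1422.943095·-153.086 − -133.950·-1625.457087) / -3621.136400 = -0.028358
y = (-103.700·-1625.457087 − -1422.943095·-145.548) / -3621.136400 = 10.644896

x=-0.028 y=10.645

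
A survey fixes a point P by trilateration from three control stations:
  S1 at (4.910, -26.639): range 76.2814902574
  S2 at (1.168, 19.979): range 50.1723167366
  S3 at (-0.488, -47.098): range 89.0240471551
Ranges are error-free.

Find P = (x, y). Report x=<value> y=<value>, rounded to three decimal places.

eq1: (x − 4.910)² + (y + 26.639)² = 76.2814902574²
eq2: (x − 1.168)² + (y − 19.979)² = 50.1723167366²
eq3: (x + 0.488)² + (y + 47.098)² = 89.0240471551²
eq3−eq1, eq3−eq2 (x²,y² cancel):
  10.796·x + 40.918·y = 621.699889
  3.312·x + 134.154·y = 3590.084522
det = 10.796·134.154 − 40.918·3.312 = 1312.806168
x = (621.699889·134.154 − 40.918·3590.084522) / 1312.806168 = -48.366281
y = (10.796·3590.084522 − 621.699889·3.312) / 1312.806168 = 27.954989

x=-48.366 y=27.955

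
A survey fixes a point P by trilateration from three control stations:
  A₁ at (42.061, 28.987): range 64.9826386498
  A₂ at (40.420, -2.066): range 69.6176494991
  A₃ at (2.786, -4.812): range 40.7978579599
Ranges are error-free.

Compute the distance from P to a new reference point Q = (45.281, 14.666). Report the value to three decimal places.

69.257

eq1: (x − 42.061)² + (y − 28.987)² = 64.9826386498²
eq2: (x − 40.420)² + (y + 2.066)² = 69.6176494991²
eq3: (x − 2.786)² + (y + 4.812)² = 40.7978579599²
eq2−eq1, eq2−eq3 (x²,y² cancel):
  3.282·x + 62.106·y = 1595.202930
  -75.268·x − 5.492·y = 1575.024292
det = 3.282·-5.492 − 62.106·-75.268 = 4656.569664
x = (1595.202930·-5.492 − 62.106·1575.024292) / 4656.569664 = -22.887946
y = (3.282·1575.024292 − 1595.202930·-75.268) / 4656.569664 = 26.894683
|P − Q| = √((-22.887946 − 45.281)² + (26.894683 − 14.666)²) = 69.257099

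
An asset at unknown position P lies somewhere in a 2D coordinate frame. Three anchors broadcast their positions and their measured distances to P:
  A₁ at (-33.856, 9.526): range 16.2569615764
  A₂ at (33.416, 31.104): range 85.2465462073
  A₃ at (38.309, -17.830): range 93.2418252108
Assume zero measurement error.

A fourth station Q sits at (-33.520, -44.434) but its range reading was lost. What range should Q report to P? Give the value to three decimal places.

eq1: (x + 33.856)² + (y − 9.526)² = 16.2569615764²
eq2: (x − 33.416)² + (y − 31.104)² = 85.2465462073²
eq3: (x − 38.309)² + (y + 17.830)² = 93.2418252108²
eq3−eq2, eq3−eq1 (x²,y² cancel):
  -9.786·x + 97.868·y = 1725.663819
  -144.330·x + 54.712·y = 7881.234200
det = -9.786·54.712 − 97.868·-144.330 = 13589.876808
x = (1725.663819·54.712 − 97.868·7881.234200) / 13589.876808 = -49.809584
y = (-9.786·7881.234200 − 1725.663819·-144.330) / 13589.876808 = 12.652013
|P − Q| = √((-49.809584 − -33.520)² + (12.652013 − -44.434)²) = 59.364665

59.365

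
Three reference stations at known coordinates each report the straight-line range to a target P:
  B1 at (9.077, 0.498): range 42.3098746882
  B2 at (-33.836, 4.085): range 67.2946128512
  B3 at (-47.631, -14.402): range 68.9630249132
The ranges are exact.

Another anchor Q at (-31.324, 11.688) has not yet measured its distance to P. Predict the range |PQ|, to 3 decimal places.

eq1: (x − 9.077)² + (y − 0.498)² = 42.3098746882²
eq2: (x + 33.836)² + (y − 4.085)² = 67.2946128512²
eq3: (x + 47.631)² + (y + 14.402)² = 68.9630249132²
eq1−eq2, eq1−eq3 (x²,y² cancel):
  -85.826·x + 7.174·y = -1659.517235
  -113.416·x − 29.800·y = -572.283477
det = -85.826·-29.800 − 7.174·-113.416 = 3371.261184
x = (-1659.517235·-29.800 − 7.174·-572.283477) / 3371.261184 = 15.886985
y = (-85.826·-572.283477 − -1659.517235·-113.416) / 3371.261184 = -41.260228
|P − Q| = √((15.886985 − -31.324)² + (-41.260228 − 11.688)²) = 70.939354

70.939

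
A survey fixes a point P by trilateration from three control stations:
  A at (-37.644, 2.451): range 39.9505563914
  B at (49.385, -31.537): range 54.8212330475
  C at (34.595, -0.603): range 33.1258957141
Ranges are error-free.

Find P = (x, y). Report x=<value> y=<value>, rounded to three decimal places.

x=1.698 y=-4.493

eq1: (x + 37.644)² + (y − 2.451)² = 39.9505563914²
eq2: (x − 49.385)² + (y + 31.537)² = 54.8212330475²
eq3: (x − 34.595)² + (y + 0.603)² = 33.1258957141²
eq3−eq2, eq3−eq1 (x²,y² cancel):
  29.580·x − 61.868·y = 328.240334
  -144.478·x + 6.108·y = -272.821486
det = 29.580·6.108 − -61.868·-144.478 = -8757.890264
x = (328.240334·6.108 − -61.868·-272.821486) / -8757.890264 = 1.698357
y = (29.580·-272.821486 − 328.240334·-144.478) / -8757.890264 = -4.493485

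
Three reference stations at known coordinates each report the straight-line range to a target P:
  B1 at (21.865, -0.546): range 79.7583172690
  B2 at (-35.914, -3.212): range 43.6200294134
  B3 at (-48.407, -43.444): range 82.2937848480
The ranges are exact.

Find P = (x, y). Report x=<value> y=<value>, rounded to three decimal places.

eq1: (x − 21.865)² + (y + 0.546)² = 79.7583172690²
eq2: (x + 35.914)² + (y + 3.212)² = 43.6200294134²
eq3: (x + 48.407)² + (y + 43.444)² = 82.2937848480²
eq1−eq3, eq1−eq2 (x²,y² cancel):
  -140.544·x − 85.796·y = 3341.364593
  -115.558·x − 5.332·y = 5280.438207
det = -140.544·-5.332 − -85.796·-115.558 = -9165.033560
x = (3341.364593·-5.332 − -85.796·5280.438207) / -9165.033560 = -47.487477
y = (-140.544·5280.438207 − 3341.364593·-115.558) / -9165.033560 = 38.844647

x=-47.487 y=38.845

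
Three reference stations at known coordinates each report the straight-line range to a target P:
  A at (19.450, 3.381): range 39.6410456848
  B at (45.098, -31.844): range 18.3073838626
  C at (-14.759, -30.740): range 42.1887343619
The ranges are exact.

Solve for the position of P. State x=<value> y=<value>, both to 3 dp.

eq1: (x − 19.450)² + (y − 3.381)² = 39.6410456848²
eq2: (x − 45.098)² + (y + 31.844)² = 18.3073838626²
eq3: (x + 14.759)² + (y + 30.740)² = 42.1887343619²
eq3−eq2, eq3−eq1 (x²,y² cancel):
  119.714·x − 2.208·y = 3329.823262
  68.418·x + 68.242·y = -564.565216
det = 119.714·68.242 − -2.208·68.418 = 8320.589732
x = (3329.823262·68.242 − -2.208·-564.565216) / 8320.589732 = 27.160003
y = (119.714·-564.565216 − 3329.823262·68.418) / 8320.589732 = -35.503037

x=27.160 y=-35.503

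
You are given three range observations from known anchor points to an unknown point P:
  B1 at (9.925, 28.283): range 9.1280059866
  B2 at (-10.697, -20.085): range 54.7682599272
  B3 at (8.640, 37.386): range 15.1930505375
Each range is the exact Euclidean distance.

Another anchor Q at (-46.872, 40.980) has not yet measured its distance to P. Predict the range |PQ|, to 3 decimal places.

67.325

eq1: (x − 9.925)² + (y − 28.283)² = 9.1280059866²
eq2: (x + 10.697)² + (y + 20.085)² = 54.7682599272²
eq3: (x − 8.640)² + (y − 37.386)² = 15.1930505375²
eq1−eq2, eq1−eq3 (x²,y² cancel):
  -41.244·x − 96.736·y = -3296.842482
  -2.570·x + 18.206·y = 426.420591
det = -41.244·18.206 − -96.736·-2.570 = -999.499784
x = (-3296.842482·18.206 − -96.736·426.420591) / -999.499784 = 18.781487
y = (-41.244·426.420591 − -3296.842482·-2.570) / -999.499784 = 26.073218
|P − Q| = √((18.781487 − -46.872)² + (26.073218 − 40.980)²) = 67.324531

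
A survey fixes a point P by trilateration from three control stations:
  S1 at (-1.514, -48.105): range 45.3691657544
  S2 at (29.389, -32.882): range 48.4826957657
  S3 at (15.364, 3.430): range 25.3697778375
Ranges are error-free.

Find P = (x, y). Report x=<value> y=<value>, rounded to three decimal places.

x=-9.077 y=-3.371

eq1: (x + 1.514)² + (y + 48.105)² = 45.3691657544²
eq2: (x − 29.389)² + (y + 32.882)² = 48.4826957657²
eq3: (x − 15.364)² + (y − 3.430)² = 25.3697778375²
eq3−eq1, eq3−eq2 (x²,y² cancel):
  -33.756·x − 103.070·y = 653.830251
  28.050·x − 72.624·y = -9.824312
det = -33.756·-72.624 − -103.070·28.050 = 5342.609244
x = (653.830251·-72.624 − -103.070·-9.824312) / 5342.609244 = -9.077280
y = (-33.756·-9.824312 − 653.830251·28.050) / 5342.609244 = -3.370696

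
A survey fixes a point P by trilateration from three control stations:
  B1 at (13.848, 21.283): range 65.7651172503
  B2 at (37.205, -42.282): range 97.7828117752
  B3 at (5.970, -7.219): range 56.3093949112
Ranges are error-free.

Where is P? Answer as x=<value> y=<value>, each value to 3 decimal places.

x=-49.373 y=3.168

eq1: (x − 13.848)² + (y − 21.283)² = 65.7651172503²
eq2: (x − 37.205)² + (y + 42.282)² = 97.7828117752²
eq3: (x − 5.970)² + (y + 7.219)² = 56.3093949112²
eq3−eq2, eq3−eq1 (x²,y² cancel):
  62.470·x − 70.126·y = -3306.505635
  15.756·x + 57.004·y = -597.324360
det = 62.470·57.004 − -70.126·15.756 = 4665.945136
x = (-3306.505635·57.004 − -70.126·-597.324360) / 4665.945136 = -49.373066
y = (62.470·-597.324360 − -3306.505635·15.756) / 4665.945136 = 3.168158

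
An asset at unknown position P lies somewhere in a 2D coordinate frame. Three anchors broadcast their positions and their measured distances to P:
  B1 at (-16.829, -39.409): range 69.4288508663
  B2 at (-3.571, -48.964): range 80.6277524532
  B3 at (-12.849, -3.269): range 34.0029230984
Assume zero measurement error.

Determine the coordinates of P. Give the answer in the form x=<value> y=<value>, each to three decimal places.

eq1: (x + 16.829)² + (y + 39.409)² = 69.4288508663²
eq2: (x + 3.571)² + (y + 48.964)² = 80.6277524532²
eq3: (x + 12.849)² + (y + 3.269)² = 34.0029230984²
eq3−eq1, eq3−eq2 (x²,y² cancel):
  -7.960·x − 72.280·y = -2003.665193
  18.556·x − 91.390·y = -3110.193511
det = -7.960·-91.390 − -72.280·18.556 = 2068.692080
x = (-2003.665193·-91.390 − -72.280·-3110.193511) / 2068.692080 = -20.152745
y = (-7.960·-3110.193511 − -2003.665193·18.556) / 2068.692080 = 29.940247

x=-20.153 y=29.940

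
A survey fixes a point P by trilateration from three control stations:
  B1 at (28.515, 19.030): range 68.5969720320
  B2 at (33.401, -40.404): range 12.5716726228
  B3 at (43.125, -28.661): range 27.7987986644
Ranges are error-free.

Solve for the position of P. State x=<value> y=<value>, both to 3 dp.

eq1: (x − 28.515)² + (y − 19.030)² = 68.5969720320²
eq2: (x − 33.401)² + (y + 40.404)² = 12.5716726228²
eq3: (x − 43.125)² + (y + 28.661)² = 27.7987986644²
eq1−eq2, eq1−eq3 (x²,y² cancel):
  9.772·x − 118.868·y = 6120.361511
  29.220·x − 95.382·y = 5438.743786
det = 9.772·-95.382 − -118.868·29.220 = 2541.250056
x = (6120.361511·-95.382 − -118.868·5438.743786) / 2541.250056 = 24.680875
y = (9.772·5438.743786 − 6120.361511·29.220) / 2541.250056 = -49.459737

x=24.681 y=-49.460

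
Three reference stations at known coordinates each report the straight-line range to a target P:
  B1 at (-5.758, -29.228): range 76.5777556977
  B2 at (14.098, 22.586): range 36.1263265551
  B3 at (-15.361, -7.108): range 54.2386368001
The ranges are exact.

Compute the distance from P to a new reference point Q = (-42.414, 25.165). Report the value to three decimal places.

37.083

eq1: (x + 5.758)² + (y + 29.228)² = 76.5777556977²
eq2: (x − 14.098)² + (y − 22.586)² = 36.1263265551²
eq3: (x + 15.361)² + (y + 7.108)² = 54.2386368001²
eq3−eq2, eq3−eq1 (x²,y² cancel):
  58.918·x + 59.388·y = 2059.115267
  19.206·x − 44.240·y = -2321.376383
det = 58.918·-44.240 − 59.388·19.206 = -3747.138248
x = (2059.115267·-44.240 − 59.388·-2321.376383) / -3747.138248 = -12.480629
y = (58.918·-2321.376383 − 2059.115267·19.206) / -3747.138248 = 47.054101
|P − Q| = √((-12.480629 − -42.414)² + (47.054101 − 25.165)²) = 37.082873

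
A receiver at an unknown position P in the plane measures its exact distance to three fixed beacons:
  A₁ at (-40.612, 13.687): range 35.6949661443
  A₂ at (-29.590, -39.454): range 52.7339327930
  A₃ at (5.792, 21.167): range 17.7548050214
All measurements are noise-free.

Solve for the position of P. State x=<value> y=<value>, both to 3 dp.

eq1: (x + 40.612)² + (y − 13.687)² = 35.6949661443²
eq2: (x + 29.590)² + (y + 39.454)² = 52.7339327930²
eq3: (x − 5.792)² + (y − 21.167)² = 17.7548050214²
eq2−eq3, eq2−eq1 (x²,y² cancel):
  70.764·x + 121.242·y = 515.037503
  -22.044·x + 106.282·y = 911.219357
det = 70.764·106.282 − 121.242·-22.044 = 10193.598096
x = (515.037503·106.282 − 121.242·911.219357) / 10193.598096 = -5.468024
y = (70.764·911.219357 − 515.037503·-22.044) / 10193.598096 = 7.439475

x=-5.468 y=7.439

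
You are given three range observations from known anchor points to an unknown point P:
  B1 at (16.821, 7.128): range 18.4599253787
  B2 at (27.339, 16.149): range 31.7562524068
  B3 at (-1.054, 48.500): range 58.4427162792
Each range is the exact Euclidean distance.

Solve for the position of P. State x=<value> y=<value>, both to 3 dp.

eq1: (x − 16.821)² + (y − 7.128)² = 18.4599253787²
eq2: (x − 27.339)² + (y − 16.149)² = 31.7562524068²
eq3: (x + 1.054)² + (y − 48.500)² = 58.4427162792²
eq2−eq3, eq2−eq1 (x²,y² cancel):
  -56.786·x + 64.702·y = -1061.941725
  -21.036·x − 18.042·y = -6.765975
det = -56.786·-18.042 − 64.702·-21.036 = 2385.604284
x = (-1061.941725·-18.042 − 64.702·-6.765975) / 2385.604284 = 8.214826
y = (-56.786·-6.765975 − -1061.941725·-21.036) / 2385.604284 = -9.203032

x=8.215 y=-9.203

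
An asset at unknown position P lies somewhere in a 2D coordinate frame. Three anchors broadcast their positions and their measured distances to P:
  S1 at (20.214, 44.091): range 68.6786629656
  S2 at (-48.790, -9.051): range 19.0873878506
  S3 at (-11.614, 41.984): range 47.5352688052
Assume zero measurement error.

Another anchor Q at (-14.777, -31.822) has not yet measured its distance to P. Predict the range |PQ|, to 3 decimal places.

34.782

eq1: (x − 20.214)² + (y − 44.091)² = 68.6786629656²
eq2: (x + 48.790)² + (y + 9.051)² = 19.0873878506²
eq3: (x + 11.614)² + (y − 41.984)² = 47.5352688052²
eq1−eq2, eq1−eq3 (x²,y² cancel):
  -138.008·x − 106.284·y = 4462.192996
  -63.656·x − 4.214·y = 2002.076141
det = -138.008·-4.214 − -106.284·-63.656 = -6184.048592
x = (4462.192996·-4.214 − -106.284·2002.076141) / -6184.048592 = -31.368605
y = (-138.008·2002.076141 − 4462.192996·-63.656) / -6184.048592 = -1.252065
|P − Q| = √((-31.368605 − -14.777)² + (-1.252065 − -31.822)²) = 34.782212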